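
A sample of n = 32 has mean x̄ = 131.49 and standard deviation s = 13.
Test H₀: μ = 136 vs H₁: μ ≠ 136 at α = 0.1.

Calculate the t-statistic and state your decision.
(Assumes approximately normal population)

df = n - 1 = 31
SE = s/√n = 13/√32 = 2.2981
t = (x̄ - μ₀)/SE = (131.49 - 136)/2.2981 = -1.9625
Critical value: t_{0.05,31} = ±1.696
p-value ≈ 0.0587
Decision: reject H₀

Answer: t = -1.9625, reject H₀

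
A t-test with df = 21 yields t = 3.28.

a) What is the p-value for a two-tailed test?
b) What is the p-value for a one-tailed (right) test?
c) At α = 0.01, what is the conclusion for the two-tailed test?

Using t-distribution with df = 21:
a) Two-tailed: p = 2×P(T > 3.28) = 0.0036
b) One-tailed: p = P(T > 3.28) = 0.0018
c) 0.0036 < 0.01, reject H₀

Answer: a) 0.0036, b) 0.0018, c) reject H₀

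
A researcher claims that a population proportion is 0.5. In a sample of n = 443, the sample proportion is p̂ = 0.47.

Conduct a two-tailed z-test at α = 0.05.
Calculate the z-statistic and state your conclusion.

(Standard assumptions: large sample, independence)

Answer: z = -1.2628, fail to reject H₀

Derivation:
H₀: p = 0.5, H₁: p ≠ 0.5
Standard error: SE = √(p₀(1-p₀)/n) = √(0.5×0.5/443) = 0.023756
z-statistic: z = (p̂ - p₀)/SE = (0.47 - 0.5)/0.023756 = -1.2628
Critical value: z_0.025 = ±1.960
p-value = 0.2067
Decision: fail to reject H₀ at α = 0.05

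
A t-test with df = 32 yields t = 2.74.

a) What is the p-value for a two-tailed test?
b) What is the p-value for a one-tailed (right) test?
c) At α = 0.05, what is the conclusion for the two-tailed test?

Using t-distribution with df = 32:
a) Two-tailed: p = 2×P(T > 2.74) = 0.0100
b) One-tailed: p = P(T > 2.74) = 0.0050
c) 0.0100 < 0.05, reject H₀

Answer: a) 0.0100, b) 0.0050, c) reject H₀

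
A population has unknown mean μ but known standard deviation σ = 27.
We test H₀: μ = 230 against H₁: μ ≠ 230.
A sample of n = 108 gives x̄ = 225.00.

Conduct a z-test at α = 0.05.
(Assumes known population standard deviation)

Standard error: SE = σ/√n = 27/√108 = 2.5981
z-statistic: z = (x̄ - μ₀)/SE = (225.00 - 230)/2.5981 = -1.9245
Critical value: ±1.960
p-value = 0.0543
Decision: fail to reject H₀

Answer: z = -1.9245, fail to reject H₀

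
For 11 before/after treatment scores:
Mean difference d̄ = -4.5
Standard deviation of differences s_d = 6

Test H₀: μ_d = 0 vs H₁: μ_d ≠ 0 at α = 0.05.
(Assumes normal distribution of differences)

Answer: t = -2.4874, reject H₀

Derivation:
df = n - 1 = 10
SE = s_d/√n = 6/√11 = 1.8091
t = d̄/SE = -4.5/1.8091 = -2.4874
Critical value: t_{0.025,10} = ±2.228
p-value ≈ 0.0321
Decision: reject H₀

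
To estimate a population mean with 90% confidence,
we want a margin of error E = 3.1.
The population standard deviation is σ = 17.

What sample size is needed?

Answer: n = 82

Derivation:
z_0.05 = 1.645
n = (z×σ/E)² = (1.645×17/3.1)²
n = 81.3779
Round up: n = 82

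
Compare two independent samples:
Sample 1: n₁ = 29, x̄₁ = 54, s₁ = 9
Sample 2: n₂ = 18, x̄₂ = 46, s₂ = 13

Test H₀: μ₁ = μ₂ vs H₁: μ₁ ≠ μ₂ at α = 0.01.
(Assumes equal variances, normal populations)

Answer: t = 2.4944, fail to reject H₀

Derivation:
Pooled variance: s²_p = [28×9² + 17×13²]/(45) = 114.2444
s_p = 10.6885
SE = s_p×√(1/n₁ + 1/n₂) = 10.6885×√(1/29 + 1/18) = 3.2072
t = (x̄₁ - x̄₂)/SE = (54 - 46)/3.2072 = 2.4944
df = 45, t-critical = ±2.690
Decision: fail to reject H₀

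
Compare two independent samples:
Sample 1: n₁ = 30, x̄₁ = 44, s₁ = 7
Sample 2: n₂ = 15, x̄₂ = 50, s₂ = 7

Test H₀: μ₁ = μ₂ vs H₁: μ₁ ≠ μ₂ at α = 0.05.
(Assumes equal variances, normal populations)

Pooled variance: s²_p = [29×7² + 14×7²]/(43) = 49.0000
s_p = 7.0000
SE = s_p×√(1/n₁ + 1/n₂) = 7.0000×√(1/30 + 1/15) = 2.2136
t = (x̄₁ - x̄₂)/SE = (44 - 50)/2.2136 = -2.7105
df = 43, t-critical = ±2.017
Decision: reject H₀

Answer: t = -2.7105, reject H₀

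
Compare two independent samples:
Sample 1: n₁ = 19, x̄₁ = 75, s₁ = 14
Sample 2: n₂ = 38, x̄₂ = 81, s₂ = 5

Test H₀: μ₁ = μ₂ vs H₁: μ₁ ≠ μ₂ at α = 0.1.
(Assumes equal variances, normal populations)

Pooled variance: s²_p = [18×14² + 37×5²]/(55) = 80.9636
s_p = 8.9980
SE = s_p×√(1/n₁ + 1/n₂) = 8.9980×√(1/19 + 1/38) = 2.5282
t = (x̄₁ - x̄₂)/SE = (75 - 81)/2.5282 = -2.3732
df = 55, t-critical = ±1.673
Decision: reject H₀

Answer: t = -2.3732, reject H₀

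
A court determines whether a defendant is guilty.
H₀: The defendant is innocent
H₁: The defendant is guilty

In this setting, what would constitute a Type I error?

Answer: Convicting an innocent person

Derivation:
Type I error: rejecting H₀ when it is actually true (false positive).
Type II error: failing to reject H₀ when H₁ is actually true (false negative).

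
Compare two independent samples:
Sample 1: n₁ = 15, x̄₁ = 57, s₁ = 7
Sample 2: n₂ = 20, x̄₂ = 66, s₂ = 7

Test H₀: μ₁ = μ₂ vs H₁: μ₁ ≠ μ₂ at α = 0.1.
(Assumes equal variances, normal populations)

Pooled variance: s²_p = [14×7² + 19×7²]/(33) = 49.0000
s_p = 7.0000
SE = s_p×√(1/n₁ + 1/n₂) = 7.0000×√(1/15 + 1/20) = 2.3910
t = (x̄₁ - x̄₂)/SE = (57 - 66)/2.3910 = -3.7641
df = 33, t-critical = ±1.692
Decision: reject H₀

Answer: t = -3.7641, reject H₀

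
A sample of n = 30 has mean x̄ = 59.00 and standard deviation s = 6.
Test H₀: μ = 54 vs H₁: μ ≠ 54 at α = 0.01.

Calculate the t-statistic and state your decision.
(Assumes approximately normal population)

df = n - 1 = 29
SE = s/√n = 6/√30 = 1.0954
t = (x̄ - μ₀)/SE = (59.00 - 54)/1.0954 = 4.5645
Critical value: t_{0.005,29} = ±2.756
p-value ≈ 0.0001
Decision: reject H₀

Answer: t = 4.5645, reject H₀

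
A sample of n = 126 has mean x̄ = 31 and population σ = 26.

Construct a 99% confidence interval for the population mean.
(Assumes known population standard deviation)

Answer: (25.0332, 36.9668)

Derivation:
Confidence level: 99%, α = 0.01
z_0.005 = 2.576
SE = σ/√n = 26/√126 = 2.3163
Margin of error = 2.576 × 2.3163 = 5.9668
CI: x̄ ± margin = 31 ± 5.9668
CI: (25.0332, 36.9668)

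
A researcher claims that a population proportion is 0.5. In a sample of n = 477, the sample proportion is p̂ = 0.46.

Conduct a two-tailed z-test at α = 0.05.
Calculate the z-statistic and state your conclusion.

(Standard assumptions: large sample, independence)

Answer: z = -1.7473, fail to reject H₀

Derivation:
H₀: p = 0.5, H₁: p ≠ 0.5
Standard error: SE = √(p₀(1-p₀)/n) = √(0.5×0.5/477) = 0.022893
z-statistic: z = (p̂ - p₀)/SE = (0.46 - 0.5)/0.022893 = -1.7473
Critical value: z_0.025 = ±1.960
p-value = 0.0806
Decision: fail to reject H₀ at α = 0.05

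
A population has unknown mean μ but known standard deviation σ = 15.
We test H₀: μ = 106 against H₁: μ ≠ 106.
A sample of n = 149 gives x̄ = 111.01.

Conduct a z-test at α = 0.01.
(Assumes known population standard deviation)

Answer: z = 4.0771, reject H₀

Derivation:
Standard error: SE = σ/√n = 15/√149 = 1.2288
z-statistic: z = (x̄ - μ₀)/SE = (111.01 - 106)/1.2288 = 4.0771
Critical value: ±2.576
p-value < 0.0001
Decision: reject H₀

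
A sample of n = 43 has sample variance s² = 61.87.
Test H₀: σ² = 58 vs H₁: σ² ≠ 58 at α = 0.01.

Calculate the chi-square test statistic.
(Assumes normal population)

Answer: χ² = 44.8024, fail to reject H₀

Derivation:
df = n - 1 = 42
χ² = (n-1)s²/σ₀² = 42×61.87/58 = 44.8024
Critical values: χ²_{0.995,42} = 22.138, χ²_{0.005,42} = 69.336
Rejection region: χ² < 22.138 or χ² > 69.336
Decision: fail to reject H₀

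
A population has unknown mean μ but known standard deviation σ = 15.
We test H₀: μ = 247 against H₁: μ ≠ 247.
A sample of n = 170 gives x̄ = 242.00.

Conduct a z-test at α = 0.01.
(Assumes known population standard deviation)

Standard error: SE = σ/√n = 15/√170 = 1.1504
z-statistic: z = (x̄ - μ₀)/SE = (242.00 - 247)/1.1504 = -4.3463
Critical value: ±2.576
p-value < 0.0001
Decision: reject H₀

Answer: z = -4.3463, reject H₀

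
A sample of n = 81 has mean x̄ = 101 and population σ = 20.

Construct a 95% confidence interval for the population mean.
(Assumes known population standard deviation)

Confidence level: 95%, α = 0.05
z_0.025 = 1.960
SE = σ/√n = 20/√81 = 2.2222
Margin of error = 1.960 × 2.2222 = 4.3555
CI: x̄ ± margin = 101 ± 4.3555
CI: (96.6445, 105.3555)

Answer: (96.6445, 105.3555)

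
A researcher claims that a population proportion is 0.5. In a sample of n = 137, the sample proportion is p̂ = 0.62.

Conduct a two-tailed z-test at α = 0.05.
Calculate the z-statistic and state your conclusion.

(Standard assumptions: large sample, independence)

Answer: z = 2.8091, reject H₀

Derivation:
H₀: p = 0.5, H₁: p ≠ 0.5
Standard error: SE = √(p₀(1-p₀)/n) = √(0.5×0.5/137) = 0.042718
z-statistic: z = (p̂ - p₀)/SE = (0.62 - 0.5)/0.042718 = 2.8091
Critical value: z_0.025 = ±1.960
p-value = 0.0050
Decision: reject H₀ at α = 0.05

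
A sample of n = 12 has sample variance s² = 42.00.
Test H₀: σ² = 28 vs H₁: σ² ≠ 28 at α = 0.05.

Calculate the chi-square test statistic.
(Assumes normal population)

df = n - 1 = 11
χ² = (n-1)s²/σ₀² = 11×42.00/28 = 16.5000
Critical values: χ²_{0.975,11} = 3.816, χ²_{0.025,11} = 21.920
Rejection region: χ² < 3.816 or χ² > 21.920
Decision: fail to reject H₀

Answer: χ² = 16.5000, fail to reject H₀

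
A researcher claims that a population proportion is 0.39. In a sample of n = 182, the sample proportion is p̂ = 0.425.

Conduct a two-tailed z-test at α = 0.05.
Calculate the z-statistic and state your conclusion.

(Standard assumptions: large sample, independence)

H₀: p = 0.39, H₁: p ≠ 0.39
Standard error: SE = √(p₀(1-p₀)/n) = √(0.39×0.61/182) = 0.036154
z-statistic: z = (p̂ - p₀)/SE = (0.425 - 0.39)/0.036154 = 0.9681
Critical value: z_0.025 = ±1.960
p-value = 0.3330
Decision: fail to reject H₀ at α = 0.05

Answer: z = 0.9681, fail to reject H₀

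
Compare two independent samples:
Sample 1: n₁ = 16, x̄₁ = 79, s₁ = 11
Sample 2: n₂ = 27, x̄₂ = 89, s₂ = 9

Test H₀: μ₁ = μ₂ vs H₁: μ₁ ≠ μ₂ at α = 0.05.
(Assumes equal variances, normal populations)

Answer: t = -3.2412, reject H₀

Derivation:
Pooled variance: s²_p = [15×11² + 26×9²]/(41) = 95.6341
s_p = 9.7793
SE = s_p×√(1/n₁ + 1/n₂) = 9.7793×√(1/16 + 1/27) = 3.0853
t = (x̄₁ - x̄₂)/SE = (79 - 89)/3.0853 = -3.2412
df = 41, t-critical = ±2.020
Decision: reject H₀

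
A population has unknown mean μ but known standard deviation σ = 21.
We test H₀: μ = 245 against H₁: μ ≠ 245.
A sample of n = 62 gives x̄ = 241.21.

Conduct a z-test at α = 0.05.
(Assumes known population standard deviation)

Answer: z = -1.4211, fail to reject H₀

Derivation:
Standard error: SE = σ/√n = 21/√62 = 2.6670
z-statistic: z = (x̄ - μ₀)/SE = (241.21 - 245)/2.6670 = -1.4211
Critical value: ±1.960
p-value = 0.1553
Decision: fail to reject H₀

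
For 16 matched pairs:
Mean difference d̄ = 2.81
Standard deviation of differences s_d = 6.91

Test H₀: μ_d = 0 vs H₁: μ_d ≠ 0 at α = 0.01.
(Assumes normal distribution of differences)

Answer: t = 1.6266, fail to reject H₀

Derivation:
df = n - 1 = 15
SE = s_d/√n = 6.91/√16 = 1.7275
t = d̄/SE = 2.81/1.7275 = 1.6266
Critical value: t_{0.005,15} = ±2.947
p-value ≈ 0.1246
Decision: fail to reject H₀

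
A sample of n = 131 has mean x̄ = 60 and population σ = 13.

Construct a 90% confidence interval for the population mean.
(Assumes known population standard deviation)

Confidence level: 90%, α = 0.1
z_0.05 = 1.645
SE = σ/√n = 13/√131 = 1.1358
Margin of error = 1.645 × 1.1358 = 1.8684
CI: x̄ ± margin = 60 ± 1.8684
CI: (58.1316, 61.8684)

Answer: (58.1316, 61.8684)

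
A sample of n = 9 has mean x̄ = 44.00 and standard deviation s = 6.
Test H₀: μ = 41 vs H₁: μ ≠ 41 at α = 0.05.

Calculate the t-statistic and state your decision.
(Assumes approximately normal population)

df = n - 1 = 8
SE = s/√n = 6/√9 = 2.0000
t = (x̄ - μ₀)/SE = (44.00 - 41)/2.0000 = 1.5000
Critical value: t_{0.025,8} = ±2.306
p-value ≈ 0.1720
Decision: fail to reject H₀

Answer: t = 1.5000, fail to reject H₀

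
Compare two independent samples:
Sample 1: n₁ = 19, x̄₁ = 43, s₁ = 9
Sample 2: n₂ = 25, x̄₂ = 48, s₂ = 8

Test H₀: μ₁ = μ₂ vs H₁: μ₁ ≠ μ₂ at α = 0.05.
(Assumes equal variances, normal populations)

Answer: t = -1.9458, fail to reject H₀

Derivation:
Pooled variance: s²_p = [18×9² + 24×8²]/(42) = 71.2857
s_p = 8.4431
SE = s_p×√(1/n₁ + 1/n₂) = 8.4431×√(1/19 + 1/25) = 2.5697
t = (x̄₁ - x̄₂)/SE = (43 - 48)/2.5697 = -1.9458
df = 42, t-critical = ±2.018
Decision: fail to reject H₀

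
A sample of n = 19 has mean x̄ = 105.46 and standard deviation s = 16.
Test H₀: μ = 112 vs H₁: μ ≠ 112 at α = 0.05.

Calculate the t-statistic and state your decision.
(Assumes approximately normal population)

df = n - 1 = 18
SE = s/√n = 16/√19 = 3.6707
t = (x̄ - μ₀)/SE = (105.46 - 112)/3.6707 = -1.7817
Critical value: t_{0.025,18} = ±2.101
p-value ≈ 0.0917
Decision: fail to reject H₀

Answer: t = -1.7817, fail to reject H₀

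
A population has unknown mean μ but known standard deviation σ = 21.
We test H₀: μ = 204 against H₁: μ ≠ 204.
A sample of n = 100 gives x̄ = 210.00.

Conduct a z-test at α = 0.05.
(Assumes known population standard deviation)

Answer: z = 2.8571, reject H₀

Derivation:
Standard error: SE = σ/√n = 21/√100 = 2.1000
z-statistic: z = (x̄ - μ₀)/SE = (210.00 - 204)/2.1000 = 2.8571
Critical value: ±1.960
p-value = 0.0043
Decision: reject H₀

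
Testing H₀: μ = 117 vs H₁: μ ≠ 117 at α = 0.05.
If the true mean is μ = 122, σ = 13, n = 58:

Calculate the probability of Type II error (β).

SE = σ/√n = 13/√58 = 1.7070
Critical values: μ₀ ± z_0.025×SE = 117 ± 1.960×1.7070
Acceptance region: (113.6543, 120.3457)
Under H₁ (μ = 122): z_high = (120.3457 - 122)/1.7070 = -0.9691, z_low = (113.6543 - 122)/1.7070 = -4.8891
β = P(not reject | H₁) = Φ(-0.9691) - Φ(-4.8891) ≈ 0.1662

Answer: β ≈ 0.1662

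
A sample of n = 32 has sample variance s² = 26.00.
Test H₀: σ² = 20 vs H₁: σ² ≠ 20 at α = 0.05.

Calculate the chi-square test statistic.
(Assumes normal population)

Answer: χ² = 40.3000, fail to reject H₀

Derivation:
df = n - 1 = 31
χ² = (n-1)s²/σ₀² = 31×26.00/20 = 40.3000
Critical values: χ²_{0.975,31} = 17.539, χ²_{0.025,31} = 48.232
Rejection region: χ² < 17.539 or χ² > 48.232
Decision: fail to reject H₀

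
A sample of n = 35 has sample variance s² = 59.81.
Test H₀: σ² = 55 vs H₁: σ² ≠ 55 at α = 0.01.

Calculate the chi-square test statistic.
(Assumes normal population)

Answer: χ² = 36.9735, fail to reject H₀

Derivation:
df = n - 1 = 34
χ² = (n-1)s²/σ₀² = 34×59.81/55 = 36.9735
Critical values: χ²_{0.995,34} = 16.501, χ²_{0.005,34} = 58.964
Rejection region: χ² < 16.501 or χ² > 58.964
Decision: fail to reject H₀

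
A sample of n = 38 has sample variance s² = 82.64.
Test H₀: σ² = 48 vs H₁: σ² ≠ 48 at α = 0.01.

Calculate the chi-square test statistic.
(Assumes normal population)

Answer: χ² = 63.7017, reject H₀

Derivation:
df = n - 1 = 37
χ² = (n-1)s²/σ₀² = 37×82.64/48 = 63.7017
Critical values: χ²_{0.995,37} = 18.586, χ²_{0.005,37} = 62.883
Rejection region: χ² < 18.586 or χ² > 62.883
Decision: reject H₀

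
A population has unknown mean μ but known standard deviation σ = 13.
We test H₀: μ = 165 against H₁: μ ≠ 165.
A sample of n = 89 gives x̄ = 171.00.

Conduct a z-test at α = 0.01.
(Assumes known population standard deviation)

Answer: z = 4.3541, reject H₀

Derivation:
Standard error: SE = σ/√n = 13/√89 = 1.3780
z-statistic: z = (x̄ - μ₀)/SE = (171.00 - 165)/1.3780 = 4.3541
Critical value: ±2.576
p-value < 0.0001
Decision: reject H₀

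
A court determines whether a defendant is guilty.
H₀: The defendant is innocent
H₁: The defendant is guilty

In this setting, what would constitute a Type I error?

Answer: Convicting an innocent person

Derivation:
Type I error: rejecting H₀ when it is actually true (false positive).
Type II error: failing to reject H₀ when H₁ is actually true (false negative).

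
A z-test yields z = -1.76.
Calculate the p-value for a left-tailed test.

Answer: p-value ≈ 0.0392

Derivation:
For z = -1.76:
p = P(Z < -1.76) = Φ(-1.76) = 0.0392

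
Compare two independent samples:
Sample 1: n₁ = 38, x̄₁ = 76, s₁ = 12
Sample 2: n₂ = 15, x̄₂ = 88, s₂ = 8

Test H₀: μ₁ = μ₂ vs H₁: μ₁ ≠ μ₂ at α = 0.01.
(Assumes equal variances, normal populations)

Pooled variance: s²_p = [37×12² + 14×8²]/(51) = 122.0392
s_p = 11.0471
SE = s_p×√(1/n₁ + 1/n₂) = 11.0471×√(1/38 + 1/15) = 3.3686
t = (x̄₁ - x̄₂)/SE = (76 - 88)/3.3686 = -3.5623
df = 51, t-critical = ±2.676
Decision: reject H₀

Answer: t = -3.5623, reject H₀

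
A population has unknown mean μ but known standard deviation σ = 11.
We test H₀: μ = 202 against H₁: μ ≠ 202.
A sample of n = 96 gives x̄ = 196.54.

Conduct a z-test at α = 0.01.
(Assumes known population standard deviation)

Standard error: SE = σ/√n = 11/√96 = 1.1227
z-statistic: z = (x̄ - μ₀)/SE = (196.54 - 202)/1.1227 = -4.8633
Critical value: ±2.576
p-value < 0.0001
Decision: reject H₀

Answer: z = -4.8633, reject H₀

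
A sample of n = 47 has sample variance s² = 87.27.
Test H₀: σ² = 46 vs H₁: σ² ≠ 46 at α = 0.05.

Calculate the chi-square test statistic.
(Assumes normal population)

df = n - 1 = 46
χ² = (n-1)s²/σ₀² = 46×87.27/46 = 87.2700
Critical values: χ²_{0.975,46} = 29.160, χ²_{0.025,46} = 66.617
Rejection region: χ² < 29.160 or χ² > 66.617
Decision: reject H₀

Answer: χ² = 87.2700, reject H₀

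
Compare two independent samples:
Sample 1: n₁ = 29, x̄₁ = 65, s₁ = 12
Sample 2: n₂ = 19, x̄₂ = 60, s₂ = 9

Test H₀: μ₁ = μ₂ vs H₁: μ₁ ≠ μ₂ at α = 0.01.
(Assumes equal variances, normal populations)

Answer: t = 1.5507, fail to reject H₀

Derivation:
Pooled variance: s²_p = [28×12² + 18×9²]/(46) = 119.3478
s_p = 10.9246
SE = s_p×√(1/n₁ + 1/n₂) = 10.9246×√(1/29 + 1/19) = 3.2244
t = (x̄₁ - x̄₂)/SE = (65 - 60)/3.2244 = 1.5507
df = 46, t-critical = ±2.687
Decision: fail to reject H₀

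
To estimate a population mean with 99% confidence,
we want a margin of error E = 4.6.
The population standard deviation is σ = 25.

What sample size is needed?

z_0.005 = 2.576
n = (z×σ/E)² = (2.576×25/4.6)²
n = 196.0000
Already a whole number: n = 196

Answer: n = 196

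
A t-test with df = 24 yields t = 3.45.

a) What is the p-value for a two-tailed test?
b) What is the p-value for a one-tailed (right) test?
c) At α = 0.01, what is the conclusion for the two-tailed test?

Using t-distribution with df = 24:
a) Two-tailed: p = 2×P(T > 3.45) = 0.0021
b) One-tailed: p = P(T > 3.45) = 0.0010
c) 0.0021 < 0.01, reject H₀

Answer: a) 0.0021, b) 0.0010, c) reject H₀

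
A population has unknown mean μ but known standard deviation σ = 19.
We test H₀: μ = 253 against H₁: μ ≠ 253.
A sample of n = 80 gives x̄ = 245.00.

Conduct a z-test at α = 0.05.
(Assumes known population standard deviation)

Standard error: SE = σ/√n = 19/√80 = 2.1243
z-statistic: z = (x̄ - μ₀)/SE = (245.00 - 253)/2.1243 = -3.7659
Critical value: ±1.960
p-value = 0.0002
Decision: reject H₀

Answer: z = -3.7659, reject H₀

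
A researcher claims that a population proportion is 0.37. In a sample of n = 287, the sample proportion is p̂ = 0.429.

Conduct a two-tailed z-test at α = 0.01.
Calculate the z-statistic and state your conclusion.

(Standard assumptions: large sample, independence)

H₀: p = 0.37, H₁: p ≠ 0.37
Standard error: SE = √(p₀(1-p₀)/n) = √(0.37×0.63/287) = 0.028499
z-statistic: z = (p̂ - p₀)/SE = (0.429 - 0.37)/0.028499 = 2.0702
Critical value: z_0.005 = ±2.576
p-value = 0.0384
Decision: fail to reject H₀ at α = 0.01

Answer: z = 2.0702, fail to reject H₀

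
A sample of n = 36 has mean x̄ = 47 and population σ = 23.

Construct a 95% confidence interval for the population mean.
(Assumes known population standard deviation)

Confidence level: 95%, α = 0.05
z_0.025 = 1.960
SE = σ/√n = 23/√36 = 3.8333
Margin of error = 1.960 × 3.8333 = 7.5133
CI: x̄ ± margin = 47 ± 7.5133
CI: (39.4867, 54.5133)

Answer: (39.4867, 54.5133)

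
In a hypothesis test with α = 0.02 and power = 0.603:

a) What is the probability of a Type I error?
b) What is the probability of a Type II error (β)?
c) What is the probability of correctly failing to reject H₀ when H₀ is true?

Answer: a) 0.02, b) 0.397, c) 0.98

Derivation:
a) Type I error probability = α = 0.02
b) Power = P(reject H₀ | H₁ true) = 1 - β = 0.603, so Type II error probability = β = 1 - Power = 0.397
c) P(fail to reject H₀ | H₀ true) = 1 - α = 0.98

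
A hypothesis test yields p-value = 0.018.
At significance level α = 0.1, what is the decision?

Compare p-value to α:
0.018 < 0.1
Decision: reject H₀

Answer: reject H₀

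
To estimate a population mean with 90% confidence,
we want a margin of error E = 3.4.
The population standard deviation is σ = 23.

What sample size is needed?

Answer: n = 124

Derivation:
z_0.05 = 1.645
n = (z×σ/E)² = (1.645×23/3.4)²
n = 123.8311
Round up: n = 124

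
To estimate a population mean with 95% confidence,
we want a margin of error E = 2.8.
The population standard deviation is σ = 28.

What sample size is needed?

z_0.025 = 1.960
n = (z×σ/E)² = (1.960×28/2.8)²
n = 384.1600
Round up: n = 385

Answer: n = 385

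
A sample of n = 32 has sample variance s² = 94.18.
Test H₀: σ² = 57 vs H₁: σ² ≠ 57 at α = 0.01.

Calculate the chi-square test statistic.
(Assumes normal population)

Answer: χ² = 51.2207, fail to reject H₀

Derivation:
df = n - 1 = 31
χ² = (n-1)s²/σ₀² = 31×94.18/57 = 51.2207
Critical values: χ²_{0.995,31} = 14.458, χ²_{0.005,31} = 55.003
Rejection region: χ² < 14.458 or χ² > 55.003
Decision: fail to reject H₀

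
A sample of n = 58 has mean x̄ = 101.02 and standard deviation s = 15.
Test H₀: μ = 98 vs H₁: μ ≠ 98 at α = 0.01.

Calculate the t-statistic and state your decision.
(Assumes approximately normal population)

df = n - 1 = 57
SE = s/√n = 15/√58 = 1.9696
t = (x̄ - μ₀)/SE = (101.02 - 98)/1.9696 = 1.5333
Critical value: t_{0.005,57} = ±2.665
p-value ≈ 0.1307
Decision: fail to reject H₀

Answer: t = 1.5333, fail to reject H₀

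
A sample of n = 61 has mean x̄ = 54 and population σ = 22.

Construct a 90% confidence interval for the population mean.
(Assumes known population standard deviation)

Confidence level: 90%, α = 0.1
z_0.05 = 1.645
SE = σ/√n = 22/√61 = 2.8168
Margin of error = 1.645 × 2.8168 = 4.6336
CI: x̄ ± margin = 54 ± 4.6336
CI: (49.3664, 58.6336)

Answer: (49.3664, 58.6336)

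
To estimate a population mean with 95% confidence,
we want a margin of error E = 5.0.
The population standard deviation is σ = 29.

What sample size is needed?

z_0.025 = 1.960
n = (z×σ/E)² = (1.960×29/5.0)²
n = 129.2314
Round up: n = 130

Answer: n = 130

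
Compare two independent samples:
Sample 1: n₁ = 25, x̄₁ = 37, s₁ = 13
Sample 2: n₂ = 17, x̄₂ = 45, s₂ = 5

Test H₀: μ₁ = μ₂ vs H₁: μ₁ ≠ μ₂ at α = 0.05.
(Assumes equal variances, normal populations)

Pooled variance: s²_p = [24×13² + 16×5²]/(40) = 111.4000
s_p = 10.5546
SE = s_p×√(1/n₁ + 1/n₂) = 10.5546×√(1/25 + 1/17) = 3.3180
t = (x̄₁ - x̄₂)/SE = (37 - 45)/3.3180 = -2.4111
df = 40, t-critical = ±2.021
Decision: reject H₀

Answer: t = -2.4111, reject H₀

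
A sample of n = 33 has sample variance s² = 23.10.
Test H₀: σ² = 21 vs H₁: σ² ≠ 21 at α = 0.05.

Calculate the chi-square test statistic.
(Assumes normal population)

Answer: χ² = 35.2000, fail to reject H₀

Derivation:
df = n - 1 = 32
χ² = (n-1)s²/σ₀² = 32×23.10/21 = 35.2000
Critical values: χ²_{0.975,32} = 18.291, χ²_{0.025,32} = 49.480
Rejection region: χ² < 18.291 or χ² > 49.480
Decision: fail to reject H₀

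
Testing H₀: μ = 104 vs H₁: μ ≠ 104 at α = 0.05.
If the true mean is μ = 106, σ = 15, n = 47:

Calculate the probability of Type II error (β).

SE = σ/√n = 15/√47 = 2.1880
Critical values: μ₀ ± z_0.025×SE = 104 ± 1.960×2.1880
Acceptance region: (99.7115, 108.2885)
Under H₁ (μ = 106): z_high = (108.2885 - 106)/2.1880 = 1.0459, z_low = (99.7115 - 106)/2.1880 = -2.8741
β = P(not reject | H₁) = Φ(1.0459) - Φ(-2.8741) ≈ 0.8502

Answer: β ≈ 0.8502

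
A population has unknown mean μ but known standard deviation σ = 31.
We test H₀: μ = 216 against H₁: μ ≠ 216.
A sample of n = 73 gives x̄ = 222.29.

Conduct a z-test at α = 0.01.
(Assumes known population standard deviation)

Standard error: SE = σ/√n = 31/√73 = 3.6283
z-statistic: z = (x̄ - μ₀)/SE = (222.29 - 216)/3.6283 = 1.7336
Critical value: ±2.576
p-value = 0.0830
Decision: fail to reject H₀

Answer: z = 1.7336, fail to reject H₀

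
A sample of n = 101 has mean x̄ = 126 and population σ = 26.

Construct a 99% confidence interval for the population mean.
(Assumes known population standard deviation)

Confidence level: 99%, α = 0.01
z_0.005 = 2.576
SE = σ/√n = 26/√101 = 2.5871
Margin of error = 2.576 × 2.5871 = 6.6644
CI: x̄ ± margin = 126 ± 6.6644
CI: (119.3356, 132.6644)

Answer: (119.3356, 132.6644)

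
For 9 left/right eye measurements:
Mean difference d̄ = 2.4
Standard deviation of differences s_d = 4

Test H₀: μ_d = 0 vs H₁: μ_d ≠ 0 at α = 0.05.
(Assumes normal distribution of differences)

df = n - 1 = 8
SE = s_d/√n = 4/√9 = 1.3333
t = d̄/SE = 2.4/1.3333 = 1.8000
Critical value: t_{0.025,8} = ±2.306
p-value ≈ 0.1096
Decision: fail to reject H₀

Answer: t = 1.8000, fail to reject H₀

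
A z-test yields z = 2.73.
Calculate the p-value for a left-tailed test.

For z = 2.73:
p = P(Z < 2.73) = Φ(2.73) = 0.9968

Answer: p-value ≈ 0.9968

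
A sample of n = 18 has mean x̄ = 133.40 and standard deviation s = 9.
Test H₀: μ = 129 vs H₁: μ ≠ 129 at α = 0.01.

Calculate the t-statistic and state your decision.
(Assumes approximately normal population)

Answer: t = 2.0742, fail to reject H₀

Derivation:
df = n - 1 = 17
SE = s/√n = 9/√18 = 2.1213
t = (x̄ - μ₀)/SE = (133.40 - 129)/2.1213 = 2.0742
Critical value: t_{0.005,17} = ±2.898
p-value ≈ 0.0536
Decision: fail to reject H₀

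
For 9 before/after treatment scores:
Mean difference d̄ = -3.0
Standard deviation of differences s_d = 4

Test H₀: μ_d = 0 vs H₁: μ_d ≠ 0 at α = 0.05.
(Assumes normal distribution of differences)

df = n - 1 = 8
SE = s_d/√n = 4/√9 = 1.3333
t = d̄/SE = -3.0/1.3333 = -2.2501
Critical value: t_{0.025,8} = ±2.306
p-value ≈ 0.0546
Decision: fail to reject H₀

Answer: t = -2.2501, fail to reject H₀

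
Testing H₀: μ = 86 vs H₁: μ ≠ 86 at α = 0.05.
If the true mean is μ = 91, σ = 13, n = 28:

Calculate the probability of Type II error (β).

Answer: β ≈ 0.4700

Derivation:
SE = σ/√n = 13/√28 = 2.4568
Critical values: μ₀ ± z_0.025×SE = 86 ± 1.960×2.4568
Acceptance region: (81.1847, 90.8153)
Under H₁ (μ = 91): z_high = (90.8153 - 91)/2.4568 = -0.0752, z_low = (81.1847 - 91)/2.4568 = -3.9952
β = P(not reject | H₁) = Φ(-0.0752) - Φ(-3.9952) ≈ 0.4700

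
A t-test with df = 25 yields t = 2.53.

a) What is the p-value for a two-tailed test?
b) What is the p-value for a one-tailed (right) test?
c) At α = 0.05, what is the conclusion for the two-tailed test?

Answer: a) 0.0181, b) 0.0090, c) reject H₀

Derivation:
Using t-distribution with df = 25:
a) Two-tailed: p = 2×P(T > 2.53) = 0.0181
b) One-tailed: p = P(T > 2.53) = 0.0090
c) 0.0181 < 0.05, reject H₀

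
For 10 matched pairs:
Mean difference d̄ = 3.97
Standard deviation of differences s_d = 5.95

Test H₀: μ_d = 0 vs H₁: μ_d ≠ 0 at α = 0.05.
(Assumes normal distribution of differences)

Answer: t = 2.1099, fail to reject H₀

Derivation:
df = n - 1 = 9
SE = s_d/√n = 5.95/√10 = 1.8816
t = d̄/SE = 3.97/1.8816 = 2.1099
Critical value: t_{0.025,9} = ±2.262
p-value ≈ 0.0641
Decision: fail to reject H₀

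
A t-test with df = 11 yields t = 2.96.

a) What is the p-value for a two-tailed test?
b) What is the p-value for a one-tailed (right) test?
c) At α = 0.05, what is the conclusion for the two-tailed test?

Using t-distribution with df = 11:
a) Two-tailed: p = 2×P(T > 2.96) = 0.0130
b) One-tailed: p = P(T > 2.96) = 0.0065
c) 0.0130 < 0.05, reject H₀

Answer: a) 0.0130, b) 0.0065, c) reject H₀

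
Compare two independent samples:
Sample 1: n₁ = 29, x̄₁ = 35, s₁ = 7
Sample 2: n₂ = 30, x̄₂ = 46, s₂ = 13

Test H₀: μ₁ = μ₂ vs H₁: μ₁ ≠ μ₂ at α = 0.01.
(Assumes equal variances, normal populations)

Pooled variance: s²_p = [28×7² + 29×13²]/(57) = 110.0526
s_p = 10.4906
SE = s_p×√(1/n₁ + 1/n₂) = 10.4906×√(1/29 + 1/30) = 2.7319
t = (x̄₁ - x̄₂)/SE = (35 - 46)/2.7319 = -4.0265
df = 57, t-critical = ±2.665
Decision: reject H₀

Answer: t = -4.0265, reject H₀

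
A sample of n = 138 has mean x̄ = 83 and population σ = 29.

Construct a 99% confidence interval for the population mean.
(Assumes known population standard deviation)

Confidence level: 99%, α = 0.01
z_0.005 = 2.576
SE = σ/√n = 29/√138 = 2.4686
Margin of error = 2.576 × 2.4686 = 6.3591
CI: x̄ ± margin = 83 ± 6.3591
CI: (76.6409, 89.3591)

Answer: (76.6409, 89.3591)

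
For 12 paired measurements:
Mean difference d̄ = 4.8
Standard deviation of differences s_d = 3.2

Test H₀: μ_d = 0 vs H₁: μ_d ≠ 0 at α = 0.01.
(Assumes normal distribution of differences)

Answer: t = 5.1959, reject H₀

Derivation:
df = n - 1 = 11
SE = s_d/√n = 3.2/√12 = 0.9238
t = d̄/SE = 4.8/0.9238 = 5.1959
Critical value: t_{0.005,11} = ±3.106
p-value ≈ 0.0003
Decision: reject H₀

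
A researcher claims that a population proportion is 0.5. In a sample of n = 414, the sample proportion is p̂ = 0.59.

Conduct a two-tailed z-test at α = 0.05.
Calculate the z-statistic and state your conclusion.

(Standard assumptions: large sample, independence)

Answer: z = 3.6624, reject H₀

Derivation:
H₀: p = 0.5, H₁: p ≠ 0.5
Standard error: SE = √(p₀(1-p₀)/n) = √(0.5×0.5/414) = 0.024574
z-statistic: z = (p̂ - p₀)/SE = (0.59 - 0.5)/0.024574 = 3.6624
Critical value: z_0.025 = ±1.960
p-value = 0.0002
Decision: reject H₀ at α = 0.05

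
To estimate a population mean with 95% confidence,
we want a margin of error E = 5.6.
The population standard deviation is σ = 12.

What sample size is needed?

z_0.025 = 1.960
n = (z×σ/E)² = (1.960×12/5.6)²
n = 17.6400
Round up: n = 18

Answer: n = 18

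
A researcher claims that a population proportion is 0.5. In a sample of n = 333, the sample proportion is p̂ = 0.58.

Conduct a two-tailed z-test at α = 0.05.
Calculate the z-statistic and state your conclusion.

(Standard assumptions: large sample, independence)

Answer: z = 2.9197, reject H₀

Derivation:
H₀: p = 0.5, H₁: p ≠ 0.5
Standard error: SE = √(p₀(1-p₀)/n) = √(0.5×0.5/333) = 0.027400
z-statistic: z = (p̂ - p₀)/SE = (0.58 - 0.5)/0.027400 = 2.9197
Critical value: z_0.025 = ±1.960
p-value = 0.0035
Decision: reject H₀ at α = 0.05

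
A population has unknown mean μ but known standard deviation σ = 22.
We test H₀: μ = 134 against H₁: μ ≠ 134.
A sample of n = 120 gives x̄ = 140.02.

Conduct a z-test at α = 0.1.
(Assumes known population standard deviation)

Answer: z = 2.9976, reject H₀

Derivation:
Standard error: SE = σ/√n = 22/√120 = 2.0083
z-statistic: z = (x̄ - μ₀)/SE = (140.02 - 134)/2.0083 = 2.9976
Critical value: ±1.645
p-value = 0.0027
Decision: reject H₀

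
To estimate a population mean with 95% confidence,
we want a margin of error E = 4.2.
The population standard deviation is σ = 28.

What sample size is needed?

Answer: n = 171

Derivation:
z_0.025 = 1.960
n = (z×σ/E)² = (1.960×28/4.2)²
n = 170.7378
Round up: n = 171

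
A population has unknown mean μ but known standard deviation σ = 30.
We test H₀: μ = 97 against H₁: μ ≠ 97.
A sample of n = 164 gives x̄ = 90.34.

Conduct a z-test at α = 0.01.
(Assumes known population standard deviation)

Standard error: SE = σ/√n = 30/√164 = 2.3426
z-statistic: z = (x̄ - μ₀)/SE = (90.34 - 97)/2.3426 = -2.8430
Critical value: ±2.576
p-value = 0.0045
Decision: reject H₀

Answer: z = -2.8430, reject H₀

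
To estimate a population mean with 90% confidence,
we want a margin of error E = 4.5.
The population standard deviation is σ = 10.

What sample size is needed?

Answer: n = 14

Derivation:
z_0.05 = 1.645
n = (z×σ/E)² = (1.645×10/4.5)²
n = 13.3631
Round up: n = 14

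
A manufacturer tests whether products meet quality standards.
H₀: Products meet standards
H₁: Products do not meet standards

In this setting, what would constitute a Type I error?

A Type I error (probability α) occurs when we reject a true H₀.
A Type II error (probability β) occurs when we fail to reject a false H₀.

Answer: Rejecting good products that actually meet standards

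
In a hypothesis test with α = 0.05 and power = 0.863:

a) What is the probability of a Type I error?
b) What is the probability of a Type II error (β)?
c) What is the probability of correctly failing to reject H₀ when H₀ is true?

Answer: a) 0.05, b) 0.137, c) 0.95

Derivation:
a) Type I error probability = α = 0.05
b) Power = P(reject H₀ | H₁ true) = 1 - β = 0.863, so Type II error probability = β = 1 - Power = 0.137
c) P(fail to reject H₀ | H₀ true) = 1 - α = 0.95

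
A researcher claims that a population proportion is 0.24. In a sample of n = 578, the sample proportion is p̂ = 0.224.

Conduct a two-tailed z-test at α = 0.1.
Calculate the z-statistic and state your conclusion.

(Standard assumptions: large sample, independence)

Answer: z = -0.9007, fail to reject H₀

Derivation:
H₀: p = 0.24, H₁: p ≠ 0.24
Standard error: SE = √(p₀(1-p₀)/n) = √(0.24×0.76/578) = 0.017764
z-statistic: z = (p̂ - p₀)/SE = (0.224 - 0.24)/0.017764 = -0.9007
Critical value: z_0.05 = ±1.645
p-value = 0.3677
Decision: fail to reject H₀ at α = 0.1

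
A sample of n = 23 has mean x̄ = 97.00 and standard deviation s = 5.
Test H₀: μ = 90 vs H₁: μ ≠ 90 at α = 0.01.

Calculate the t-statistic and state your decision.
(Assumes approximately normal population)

Answer: t = 6.7140, reject H₀

Derivation:
df = n - 1 = 22
SE = s/√n = 5/√23 = 1.0426
t = (x̄ - μ₀)/SE = (97.00 - 90)/1.0426 = 6.7140
Critical value: t_{0.005,22} = ±2.819
p-value < 0.0001
Decision: reject H₀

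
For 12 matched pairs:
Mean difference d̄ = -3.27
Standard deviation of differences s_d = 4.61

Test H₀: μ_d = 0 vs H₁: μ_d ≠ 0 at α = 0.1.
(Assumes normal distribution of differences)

df = n - 1 = 11
SE = s_d/√n = 4.61/√12 = 1.3308
t = d̄/SE = -3.27/1.3308 = -2.4572
Critical value: t_{0.05,11} = ±1.796
p-value ≈ 0.0318
Decision: reject H₀

Answer: t = -2.4572, reject H₀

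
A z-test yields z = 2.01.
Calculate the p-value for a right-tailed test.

For z = 2.01:
p = P(Z > 2.01) = 1 - Φ(2.01) = 0.0222

Answer: p-value ≈ 0.0222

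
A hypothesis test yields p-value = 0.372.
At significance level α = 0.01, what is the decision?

Compare p-value to α:
0.372 ≥ 0.01
Decision: fail to reject H₀

Answer: fail to reject H₀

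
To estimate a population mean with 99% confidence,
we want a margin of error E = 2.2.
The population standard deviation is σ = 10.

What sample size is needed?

Answer: n = 138

Derivation:
z_0.005 = 2.576
n = (z×σ/E)² = (2.576×10/2.2)²
n = 137.1028
Round up: n = 138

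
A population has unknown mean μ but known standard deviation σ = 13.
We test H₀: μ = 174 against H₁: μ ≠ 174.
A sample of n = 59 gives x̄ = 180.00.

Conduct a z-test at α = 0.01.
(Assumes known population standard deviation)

Standard error: SE = σ/√n = 13/√59 = 1.6925
z-statistic: z = (x̄ - μ₀)/SE = (180.00 - 174)/1.6925 = 3.5451
Critical value: ±2.576
p-value = 0.0004
Decision: reject H₀

Answer: z = 3.5451, reject H₀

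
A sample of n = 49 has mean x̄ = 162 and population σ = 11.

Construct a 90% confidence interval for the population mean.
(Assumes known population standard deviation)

Confidence level: 90%, α = 0.1
z_0.05 = 1.645
SE = σ/√n = 11/√49 = 1.5714
Margin of error = 1.645 × 1.5714 = 2.5850
CI: x̄ ± margin = 162 ± 2.5850
CI: (159.4150, 164.5850)

Answer: (159.4150, 164.5850)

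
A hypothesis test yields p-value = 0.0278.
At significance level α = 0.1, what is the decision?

Answer: reject H₀

Derivation:
Compare p-value to α:
0.0278 < 0.1
Decision: reject H₀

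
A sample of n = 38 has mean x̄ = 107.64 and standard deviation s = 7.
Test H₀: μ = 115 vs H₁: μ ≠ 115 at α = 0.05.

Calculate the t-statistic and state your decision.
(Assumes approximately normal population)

Answer: t = -6.4817, reject H₀

Derivation:
df = n - 1 = 37
SE = s/√n = 7/√38 = 1.1355
t = (x̄ - μ₀)/SE = (107.64 - 115)/1.1355 = -6.4817
Critical value: t_{0.025,37} = ±2.026
p-value < 0.0001
Decision: reject H₀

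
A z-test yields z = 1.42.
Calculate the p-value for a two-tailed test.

For z = 1.42:
p = 2×P(Z > |1.42|) = 2×(1 - Φ(1.42)) = 0.1556

Answer: p-value ≈ 0.1556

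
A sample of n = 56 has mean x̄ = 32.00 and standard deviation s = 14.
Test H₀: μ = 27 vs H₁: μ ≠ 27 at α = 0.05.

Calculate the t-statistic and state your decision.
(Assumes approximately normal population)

Answer: t = 2.6727, reject H₀

Derivation:
df = n - 1 = 55
SE = s/√n = 14/√56 = 1.8708
t = (x̄ - μ₀)/SE = (32.00 - 27)/1.8708 = 2.6727
Critical value: t_{0.025,55} = ±2.004
p-value ≈ 0.0099
Decision: reject H₀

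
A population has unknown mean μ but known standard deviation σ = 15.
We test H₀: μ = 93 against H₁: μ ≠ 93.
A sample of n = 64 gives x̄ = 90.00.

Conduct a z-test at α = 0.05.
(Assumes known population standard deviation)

Standard error: SE = σ/√n = 15/√64 = 1.8750
z-statistic: z = (x̄ - μ₀)/SE = (90.00 - 93)/1.8750 = -1.6000
Critical value: ±1.960
p-value = 0.1096
Decision: fail to reject H₀

Answer: z = -1.6000, fail to reject H₀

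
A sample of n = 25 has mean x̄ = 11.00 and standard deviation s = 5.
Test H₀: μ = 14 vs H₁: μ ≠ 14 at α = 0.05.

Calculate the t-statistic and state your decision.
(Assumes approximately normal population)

Answer: t = -3.0000, reject H₀

Derivation:
df = n - 1 = 24
SE = s/√n = 5/√25 = 1.0000
t = (x̄ - μ₀)/SE = (11.00 - 14)/1.0000 = -3.0000
Critical value: t_{0.025,24} = ±2.064
p-value ≈ 0.0062
Decision: reject H₀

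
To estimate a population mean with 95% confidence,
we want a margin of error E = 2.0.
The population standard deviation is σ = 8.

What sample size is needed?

Answer: n = 62

Derivation:
z_0.025 = 1.960
n = (z×σ/E)² = (1.960×8/2.0)²
n = 61.4656
Round up: n = 62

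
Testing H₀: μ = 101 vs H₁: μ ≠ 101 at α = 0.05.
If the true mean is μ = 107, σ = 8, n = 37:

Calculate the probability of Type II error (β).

Answer: β ≈ 0.0046

Derivation:
SE = σ/√n = 8/√37 = 1.3152
Critical values: μ₀ ± z_0.025×SE = 101 ± 1.960×1.3152
Acceptance region: (98.4222, 103.5778)
Under H₁ (μ = 107): z_high = (103.5778 - 107)/1.3152 = -2.6020, z_low = (98.4222 - 107)/1.3152 = -6.5220
β = P(not reject | H₁) = Φ(-2.6020) - Φ(-6.5220) ≈ 0.0046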